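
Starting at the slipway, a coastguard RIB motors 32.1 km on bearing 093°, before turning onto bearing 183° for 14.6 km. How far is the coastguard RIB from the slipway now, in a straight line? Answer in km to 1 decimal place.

35.3 km

Leg 1 (093°, 32.1 km): east 32.1 sin 93° = 32.06, north 32.1 cos 93° = -1.68
Leg 2 (183°, 14.6 km): east 14.6 sin 183° = -0.76, north 14.6 cos 183° = -14.58
Net: 31.29 east, -16.26 north. Distance = √((31.29)² + (-16.26)²) = 35.264 km.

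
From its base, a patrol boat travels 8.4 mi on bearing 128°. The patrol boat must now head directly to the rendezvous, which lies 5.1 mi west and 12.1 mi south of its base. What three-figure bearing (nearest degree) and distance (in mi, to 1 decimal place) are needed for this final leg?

239°, 13.6 mi

Leg 1 (128°, 8.4 mi): east 8.4 sin 128° = 6.62, north 8.4 cos 128° = -5.17
Current position: (6.62, -5.17). Target: (-5.1, -12.1). Remaining: Δeast = -11.72, Δnorth = -6.93.
Bearing = atan2(-11.72, -6.93) mod 360° = 239.41°; distance = √((-11.72)² + (-6.93)²) = 13.614 mi.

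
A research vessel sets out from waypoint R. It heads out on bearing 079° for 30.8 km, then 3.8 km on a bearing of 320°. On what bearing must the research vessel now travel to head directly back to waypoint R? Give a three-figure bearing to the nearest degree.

Leg 1 (079°, 30.8 km): east 30.8 sin 79° = 30.23, north 30.8 cos 79° = 5.88
Leg 2 (320°, 3.8 km): east 3.8 sin 320° = -2.44, north 3.8 cos 320° = 2.91
Net displacement: 27.79 east, 8.79 north. Direction back to start is (-27.79, -8.79): bearing = atan2(-27.79, -8.79) mod 360° = 252.45° ≈ 252°.

252°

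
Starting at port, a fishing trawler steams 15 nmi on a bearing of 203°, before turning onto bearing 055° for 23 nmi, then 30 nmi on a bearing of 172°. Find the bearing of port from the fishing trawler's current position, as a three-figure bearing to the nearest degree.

Leg 1 (203°, 15 nmi): east 15 sin 203° = -5.86, north 15 cos 203° = -13.81
Leg 2 (055°, 23 nmi): east 23 sin 55° = 18.84, north 23 cos 55° = 13.19
Leg 3 (172°, 30 nmi): east 30 sin 172° = 4.18, north 30 cos 172° = -29.71
Net displacement: 17.15 east, -30.32 north. Direction back to start is (-17.15, 30.32): bearing = atan2(-17.15, 30.32) mod 360° = 330.50° ≈ 331°.

331°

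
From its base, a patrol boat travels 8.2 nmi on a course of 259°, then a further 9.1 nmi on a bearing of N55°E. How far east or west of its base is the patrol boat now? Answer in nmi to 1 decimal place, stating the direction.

Leg 1 (259°, 8.2 nmi): east 8.2 sin 259° = -8.05, north 8.2 cos 259° = -1.56
Leg 2 (N55°E, 9.1 nmi): east 9.1 sin 55° = 7.45, north 9.1 cos 55° = 5.22
Net east component: -0.60 nmi.

0.6 nmi west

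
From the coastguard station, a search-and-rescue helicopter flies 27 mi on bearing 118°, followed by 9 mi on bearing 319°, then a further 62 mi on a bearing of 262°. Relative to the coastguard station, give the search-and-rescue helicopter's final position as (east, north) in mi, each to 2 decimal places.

(-43.46, -14.51)

Leg 1 (118°, 27 mi): east 27 sin 118° = 23.84, north 27 cos 118° = -12.68
Leg 2 (319°, 9 mi): east 9 sin 319° = -5.90, north 9 cos 319° = 6.79
Leg 3 (262°, 62 mi): east 62 sin 262° = -61.40, north 62 cos 262° = -8.63
Summing: -43.46 mi east, -14.51 mi north → (-43.46, -14.51).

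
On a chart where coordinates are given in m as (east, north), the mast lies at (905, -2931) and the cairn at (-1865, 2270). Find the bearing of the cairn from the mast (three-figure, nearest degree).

Δeast = -1865 − 905 = -2770.00; Δnorth = 2270 − -2931 = 5201.00.
Bearing = atan2(Δeast, Δnorth) mod 360° = 331.96° ≈ 332°.

332°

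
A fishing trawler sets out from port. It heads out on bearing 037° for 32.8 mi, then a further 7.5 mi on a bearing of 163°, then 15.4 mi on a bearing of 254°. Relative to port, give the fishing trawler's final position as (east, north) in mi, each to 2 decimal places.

Leg 1 (037°, 32.8 mi): east 32.8 sin 37° = 19.74, north 32.8 cos 37° = 26.20
Leg 2 (163°, 7.5 mi): east 7.5 sin 163° = 2.19, north 7.5 cos 163° = -7.17
Leg 3 (254°, 15.4 mi): east 15.4 sin 254° = -14.80, north 15.4 cos 254° = -4.24
Summing: 7.13 mi east, 14.78 mi north → (7.13, 14.78).

(7.13, 14.78)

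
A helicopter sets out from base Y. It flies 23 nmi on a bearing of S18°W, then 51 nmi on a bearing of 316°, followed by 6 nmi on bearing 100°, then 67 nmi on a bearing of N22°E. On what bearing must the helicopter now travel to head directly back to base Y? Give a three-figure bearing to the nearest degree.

171°

Leg 1 (S18°W, 23 nmi): east 23 sin 198° = -7.11, north 23 cos 198° = -21.87
Leg 2 (316°, 51 nmi): east 51 sin 316° = -35.43, north 51 cos 316° = 36.69
Leg 3 (100°, 6 nmi): east 6 sin 100° = 5.91, north 6 cos 100° = -1.04
Leg 4 (N22°E, 67 nmi): east 67 sin 22° = 25.10, north 67 cos 22° = 62.12
Net displacement: -11.53 east, 75.89 north. Direction back to start is (11.53, -75.89): bearing = atan2(11.53, -75.89) mod 360° = 171.36° ≈ 171°.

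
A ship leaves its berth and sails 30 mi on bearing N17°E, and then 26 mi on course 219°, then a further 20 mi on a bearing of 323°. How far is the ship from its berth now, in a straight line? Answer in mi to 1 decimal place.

31.4 mi

Leg 1 (N17°E, 30 mi): east 30 sin 17° = 8.77, north 30 cos 17° = 28.69
Leg 2 (219°, 26 mi): east 26 sin 219° = -16.36, north 26 cos 219° = -20.21
Leg 3 (323°, 20 mi): east 20 sin 323° = -12.04, north 20 cos 323° = 15.97
Net: -19.63 east, 24.46 north. Distance = √((-19.63)² + (24.46)²) = 31.358 mi.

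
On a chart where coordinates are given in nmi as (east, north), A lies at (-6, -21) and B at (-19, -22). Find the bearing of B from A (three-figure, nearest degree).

266°

Δeast = -19 − -6 = -13.00; Δnorth = -22 − -21 = -1.00.
Bearing = atan2(Δeast, Δnorth) mod 360° = 265.60° ≈ 266°.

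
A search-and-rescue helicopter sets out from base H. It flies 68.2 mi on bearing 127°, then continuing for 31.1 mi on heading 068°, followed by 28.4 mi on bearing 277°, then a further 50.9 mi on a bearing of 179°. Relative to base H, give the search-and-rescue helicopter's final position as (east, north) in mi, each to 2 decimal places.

(56.00, -76.82)

Leg 1 (127°, 68.2 mi): east 68.2 sin 127° = 54.47, north 68.2 cos 127° = -41.04
Leg 2 (068°, 31.1 mi): east 31.1 sin 68° = 28.84, north 31.1 cos 68° = 11.65
Leg 3 (277°, 28.4 mi): east 28.4 sin 277° = -28.19, north 28.4 cos 277° = 3.46
Leg 4 (179°, 50.9 mi): east 50.9 sin 179° = 0.89, north 50.9 cos 179° = -50.89
Summing: 56.00 mi east, -76.82 mi north → (56.00, -76.82).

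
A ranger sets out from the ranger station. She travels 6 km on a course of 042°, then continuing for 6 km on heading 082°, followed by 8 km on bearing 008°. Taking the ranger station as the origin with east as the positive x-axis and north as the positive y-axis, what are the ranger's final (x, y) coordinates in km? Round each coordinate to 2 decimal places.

(11.07, 13.22)

Leg 1 (042°, 6 km): east 6 sin 42° = 4.01, north 6 cos 42° = 4.46
Leg 2 (082°, 6 km): east 6 sin 82° = 5.94, north 6 cos 82° = 0.84
Leg 3 (008°, 8 km): east 8 sin 8° = 1.11, north 8 cos 8° = 7.92
Summing: 11.07 km east, 13.22 km north → (11.07, 13.22).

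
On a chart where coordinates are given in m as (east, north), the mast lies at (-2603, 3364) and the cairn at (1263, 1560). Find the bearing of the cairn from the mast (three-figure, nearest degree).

115°

Δeast = 1263 − -2603 = 3866.00; Δnorth = 1560 − 3364 = -1804.00.
Bearing = atan2(Δeast, Δnorth) mod 360° = 115.02° ≈ 115°.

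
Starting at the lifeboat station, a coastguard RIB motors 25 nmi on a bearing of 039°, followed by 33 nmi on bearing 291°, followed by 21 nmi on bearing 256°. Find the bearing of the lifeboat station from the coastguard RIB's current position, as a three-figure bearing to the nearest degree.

126°

Leg 1 (039°, 25 nmi): east 25 sin 39° = 15.73, north 25 cos 39° = 19.43
Leg 2 (291°, 33 nmi): east 33 sin 291° = -30.81, north 33 cos 291° = 11.83
Leg 3 (256°, 21 nmi): east 21 sin 256° = -20.38, north 21 cos 256° = -5.08
Net displacement: -35.45 east, 26.17 north. Direction back to start is (35.45, -26.17): bearing = atan2(35.45, -26.17) mod 360° = 126.44° ≈ 126°.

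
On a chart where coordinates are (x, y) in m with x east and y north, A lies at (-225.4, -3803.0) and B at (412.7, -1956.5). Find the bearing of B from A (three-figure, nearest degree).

019°

Δeast = 412.7 − -225.4 = 638.10; Δnorth = -1956.5 − -3803.0 = 1846.50.
Bearing = atan2(Δeast, Δnorth) mod 360° = 19.06° ≈ 019°.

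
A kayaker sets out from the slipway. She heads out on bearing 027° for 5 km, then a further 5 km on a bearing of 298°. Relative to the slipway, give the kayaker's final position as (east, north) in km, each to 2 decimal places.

(-2.14, 6.80)

Leg 1 (027°, 5 km): east 5 sin 27° = 2.27, north 5 cos 27° = 4.46
Leg 2 (298°, 5 km): east 5 sin 298° = -4.41, north 5 cos 298° = 2.35
Summing: -2.14 km east, 6.80 km north → (-2.14, 6.80).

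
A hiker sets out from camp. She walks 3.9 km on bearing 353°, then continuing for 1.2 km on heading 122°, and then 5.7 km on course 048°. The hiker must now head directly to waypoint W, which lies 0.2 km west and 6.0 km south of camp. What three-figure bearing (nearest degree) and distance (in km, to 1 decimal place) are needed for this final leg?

Leg 1 (353°, 3.9 km): east 3.9 sin 353° = -0.48, north 3.9 cos 353° = 3.87
Leg 2 (122°, 1.2 km): east 1.2 sin 122° = 1.02, north 1.2 cos 122° = -0.64
Leg 3 (048°, 5.7 km): east 5.7 sin 48° = 4.24, north 5.7 cos 48° = 3.81
Current position: (4.78, 7.05). Target: (-0.2, -6.0). Remaining: Δeast = -4.98, Δnorth = -13.05.
Bearing = atan2(-4.98, -13.05) mod 360° = 200.88°; distance = √((-4.98)² + (-13.05)²) = 13.966 km.

201°, 14.0 km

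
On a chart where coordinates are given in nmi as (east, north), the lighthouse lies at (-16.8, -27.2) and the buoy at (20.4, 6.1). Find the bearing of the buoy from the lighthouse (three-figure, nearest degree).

048°

Δeast = 20.4 − -16.8 = 37.20; Δnorth = 6.1 − -27.2 = 33.30.
Bearing = atan2(Δeast, Δnorth) mod 360° = 48.17° ≈ 048°.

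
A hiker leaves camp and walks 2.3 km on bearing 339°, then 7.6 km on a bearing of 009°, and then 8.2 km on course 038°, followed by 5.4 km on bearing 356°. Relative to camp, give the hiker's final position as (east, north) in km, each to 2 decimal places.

(5.04, 21.50)

Leg 1 (339°, 2.3 km): east 2.3 sin 339° = -0.82, north 2.3 cos 339° = 2.15
Leg 2 (009°, 7.6 km): east 7.6 sin 9° = 1.19, north 7.6 cos 9° = 7.51
Leg 3 (038°, 8.2 km): east 8.2 sin 38° = 5.05, north 8.2 cos 38° = 6.46
Leg 4 (356°, 5.4 km): east 5.4 sin 356° = -0.38, north 5.4 cos 356° = 5.39
Summing: 5.04 km east, 21.50 km north → (5.04, 21.50).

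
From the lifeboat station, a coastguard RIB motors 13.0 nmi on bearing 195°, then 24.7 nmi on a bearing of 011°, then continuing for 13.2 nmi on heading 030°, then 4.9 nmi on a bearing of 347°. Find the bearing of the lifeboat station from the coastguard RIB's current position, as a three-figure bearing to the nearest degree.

Leg 1 (195°, 13.0 nmi): east 13.0 sin 195° = -3.36, north 13.0 cos 195° = -12.56
Leg 2 (011°, 24.7 nmi): east 24.7 sin 11° = 4.71, north 24.7 cos 11° = 24.25
Leg 3 (030°, 13.2 nmi): east 13.2 sin 30° = 6.60, north 13.2 cos 30° = 11.43
Leg 4 (347°, 4.9 nmi): east 4.9 sin 347° = -1.10, north 4.9 cos 347° = 4.77
Net displacement: 6.85 east, 27.90 north. Direction back to start is (-6.85, -27.90): bearing = atan2(-6.85, -27.90) mod 360° = 193.79° ≈ 194°.

194°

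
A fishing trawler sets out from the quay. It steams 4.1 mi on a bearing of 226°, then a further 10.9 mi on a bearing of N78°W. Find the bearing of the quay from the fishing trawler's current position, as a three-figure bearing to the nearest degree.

088°

Leg 1 (226°, 4.1 mi): east 4.1 sin 226° = -2.95, north 4.1 cos 226° = -2.85
Leg 2 (N78°W, 10.9 mi): east 10.9 sin 282° = -10.66, north 10.9 cos 282° = 2.27
Net displacement: -13.61 east, -0.58 north. Direction back to start is (13.61, 0.58): bearing = atan2(13.61, 0.58) mod 360° = 87.55° ≈ 088°.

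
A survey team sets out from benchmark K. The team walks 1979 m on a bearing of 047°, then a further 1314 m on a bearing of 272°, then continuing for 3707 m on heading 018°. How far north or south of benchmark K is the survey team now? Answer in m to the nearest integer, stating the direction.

Leg 1 (047°, 1979 m): east 1979 sin 47° = 1447.35, north 1979 cos 47° = 1349.67
Leg 2 (272°, 1314 m): east 1314 sin 272° = -1313.20, north 1314 cos 272° = 45.86
Leg 3 (018°, 3707 m): east 3707 sin 18° = 1145.53, north 3707 cos 18° = 3525.57
Net north component: 4921.10 m.

4921 m north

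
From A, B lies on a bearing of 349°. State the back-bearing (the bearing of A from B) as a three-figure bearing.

Back-bearing = 349° − 180° = 169°.

169°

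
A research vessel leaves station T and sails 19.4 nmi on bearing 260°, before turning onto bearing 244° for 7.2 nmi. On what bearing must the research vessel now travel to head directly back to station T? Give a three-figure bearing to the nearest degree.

Leg 1 (260°, 19.4 nmi): east 19.4 sin 260° = -19.11, north 19.4 cos 260° = -3.37
Leg 2 (244°, 7.2 nmi): east 7.2 sin 244° = -6.47, north 7.2 cos 244° = -3.16
Net displacement: -25.58 east, -6.53 north. Direction back to start is (25.58, 6.53): bearing = atan2(25.58, 6.53) mod 360° = 75.69° ≈ 076°.

076°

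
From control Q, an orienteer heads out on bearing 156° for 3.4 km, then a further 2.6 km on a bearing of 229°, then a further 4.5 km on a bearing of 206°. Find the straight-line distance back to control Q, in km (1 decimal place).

Leg 1 (156°, 3.4 km): east 3.4 sin 156° = 1.38, north 3.4 cos 156° = -3.11
Leg 2 (229°, 2.6 km): east 2.6 sin 229° = -1.96, north 2.6 cos 229° = -1.71
Leg 3 (206°, 4.5 km): east 4.5 sin 206° = -1.97, north 4.5 cos 206° = -4.04
Net: -2.55 east, -8.86 north. Distance = √((-2.55)² + (-8.86)²) = 9.217 km.

9.2 km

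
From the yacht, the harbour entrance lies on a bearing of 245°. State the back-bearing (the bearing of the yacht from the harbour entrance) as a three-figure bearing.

065°

Back-bearing = 245° − 180° = 065°.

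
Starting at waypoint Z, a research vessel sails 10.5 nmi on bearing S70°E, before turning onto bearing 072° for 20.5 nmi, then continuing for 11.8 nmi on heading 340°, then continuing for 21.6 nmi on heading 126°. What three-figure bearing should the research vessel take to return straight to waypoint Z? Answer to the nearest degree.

Leg 1 (S70°E, 10.5 nmi): east 10.5 sin 110° = 9.87, north 10.5 cos 110° = -3.59
Leg 2 (072°, 20.5 nmi): east 20.5 sin 72° = 19.50, north 20.5 cos 72° = 6.33
Leg 3 (340°, 11.8 nmi): east 11.8 sin 340° = -4.04, north 11.8 cos 340° = 11.09
Leg 4 (126°, 21.6 nmi): east 21.6 sin 126° = 17.47, north 21.6 cos 126° = -12.70
Net displacement: 42.80 east, 1.14 north. Direction back to start is (-42.80, -1.14): bearing = atan2(-42.80, -1.14) mod 360° = 268.48° ≈ 268°.

268°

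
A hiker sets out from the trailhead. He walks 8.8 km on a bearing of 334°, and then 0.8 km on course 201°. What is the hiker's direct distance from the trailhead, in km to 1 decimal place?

Leg 1 (334°, 8.8 km): east 8.8 sin 334° = -3.86, north 8.8 cos 334° = 7.91
Leg 2 (201°, 0.8 km): east 0.8 sin 201° = -0.29, north 0.8 cos 201° = -0.75
Net: -4.14 east, 7.16 north. Distance = √((-4.14)² + (7.16)²) = 8.275 km.

8.3 km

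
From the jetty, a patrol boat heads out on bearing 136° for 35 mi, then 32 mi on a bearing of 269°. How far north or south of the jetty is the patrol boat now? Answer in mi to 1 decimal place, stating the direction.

Leg 1 (136°, 35 mi): east 35 sin 136° = 24.31, north 35 cos 136° = -25.18
Leg 2 (269°, 32 mi): east 32 sin 269° = -32.00, north 32 cos 269° = -0.56
Net north component: -25.74 mi.

25.7 mi south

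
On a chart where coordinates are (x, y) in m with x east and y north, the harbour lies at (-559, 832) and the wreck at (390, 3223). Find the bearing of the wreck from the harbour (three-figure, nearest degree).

022°

Δeast = 390 − -559 = 949.00; Δnorth = 3223 − 832 = 2391.00.
Bearing = atan2(Δeast, Δnorth) mod 360° = 21.65° ≈ 022°.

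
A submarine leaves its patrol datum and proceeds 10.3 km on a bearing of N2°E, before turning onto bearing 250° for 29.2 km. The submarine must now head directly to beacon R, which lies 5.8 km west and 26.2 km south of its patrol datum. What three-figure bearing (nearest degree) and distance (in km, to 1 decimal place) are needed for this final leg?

141°, 34.0 km

Leg 1 (N2°E, 10.3 km): east 10.3 sin 2° = 0.36, north 10.3 cos 2° = 10.29
Leg 2 (250°, 29.2 km): east 29.2 sin 250° = -27.44, north 29.2 cos 250° = -9.99
Current position: (-27.08, 0.31). Target: (-5.8, -26.2). Remaining: Δeast = 21.28, Δnorth = -26.51.
Bearing = atan2(21.28, -26.51) mod 360° = 141.24°; distance = √((21.28)² + (-26.51)²) = 33.992 km.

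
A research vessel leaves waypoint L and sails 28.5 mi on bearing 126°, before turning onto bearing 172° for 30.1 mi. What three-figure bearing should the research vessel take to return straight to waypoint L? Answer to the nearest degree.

330°

Leg 1 (126°, 28.5 mi): east 28.5 sin 126° = 23.06, north 28.5 cos 126° = -16.75
Leg 2 (172°, 30.1 mi): east 30.1 sin 172° = 4.19, north 30.1 cos 172° = -29.81
Net displacement: 27.25 east, -46.56 north. Direction back to start is (-27.25, 46.56): bearing = atan2(-27.25, 46.56) mod 360° = 329.66° ≈ 330°.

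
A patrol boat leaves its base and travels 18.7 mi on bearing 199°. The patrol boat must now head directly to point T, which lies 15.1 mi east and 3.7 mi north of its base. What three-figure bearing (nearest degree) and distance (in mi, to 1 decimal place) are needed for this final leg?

Leg 1 (199°, 18.7 mi): east 18.7 sin 199° = -6.09, north 18.7 cos 199° = -17.68
Current position: (-6.09, -17.68). Target: (15.1, 3.7). Remaining: Δeast = 21.19, Δnorth = 21.38.
Bearing = atan2(21.19, 21.38) mod 360° = 44.74°; distance = √((21.19)² + (21.38)²) = 30.101 mi.

045°, 30.1 mi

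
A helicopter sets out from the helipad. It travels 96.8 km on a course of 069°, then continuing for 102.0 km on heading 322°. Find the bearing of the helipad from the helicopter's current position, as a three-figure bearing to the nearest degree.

193°

Leg 1 (069°, 96.8 km): east 96.8 sin 69° = 90.37, north 96.8 cos 69° = 34.69
Leg 2 (322°, 102.0 km): east 102.0 sin 322° = -62.80, north 102.0 cos 322° = 80.38
Net displacement: 27.57 east, 115.07 north. Direction back to start is (-27.57, -115.07): bearing = atan2(-27.57, -115.07) mod 360° = 193.48° ≈ 193°.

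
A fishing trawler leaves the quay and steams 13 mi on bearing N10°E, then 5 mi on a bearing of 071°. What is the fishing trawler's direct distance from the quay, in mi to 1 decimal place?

16.0 mi

Leg 1 (N10°E, 13 mi): east 13 sin 10° = 2.26, north 13 cos 10° = 12.80
Leg 2 (071°, 5 mi): east 5 sin 71° = 4.73, north 5 cos 71° = 1.63
Net: 6.99 east, 14.43 north. Distance = √((6.99)² + (14.43)²) = 16.032 mi.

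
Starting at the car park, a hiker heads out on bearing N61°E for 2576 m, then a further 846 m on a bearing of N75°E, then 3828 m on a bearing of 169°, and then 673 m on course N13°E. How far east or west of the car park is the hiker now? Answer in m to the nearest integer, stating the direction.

Leg 1 (N61°E, 2576 m): east 2576 sin 61° = 2253.02, north 2576 cos 61° = 1248.87
Leg 2 (N75°E, 846 m): east 846 sin 75° = 817.17, north 846 cos 75° = 218.96
Leg 3 (169°, 3828 m): east 3828 sin 169° = 730.42, north 3828 cos 169° = -3757.67
Leg 4 (N13°E, 673 m): east 673 sin 13° = 151.39, north 673 cos 13° = 655.75
Net east component: 3952.00 m.

3952 m east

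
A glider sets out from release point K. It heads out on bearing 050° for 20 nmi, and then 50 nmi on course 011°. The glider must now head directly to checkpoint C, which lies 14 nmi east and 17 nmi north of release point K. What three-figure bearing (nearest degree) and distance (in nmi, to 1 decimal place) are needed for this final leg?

194°, 46.2 nmi

Leg 1 (050°, 20 nmi): east 20 sin 50° = 15.32, north 20 cos 50° = 12.86
Leg 2 (011°, 50 nmi): east 50 sin 11° = 9.54, north 50 cos 11° = 49.08
Current position: (24.86, 61.94). Target: (14, 17). Remaining: Δeast = -10.86, Δnorth = -44.94.
Bearing = atan2(-10.86, -44.94) mod 360° = 193.59°; distance = √((-10.86)² + (-44.94)²) = 46.231 nmi.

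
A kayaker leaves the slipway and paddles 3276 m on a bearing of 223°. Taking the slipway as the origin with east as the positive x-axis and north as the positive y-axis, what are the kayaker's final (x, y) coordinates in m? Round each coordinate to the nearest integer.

Leg 1 (223°, 3276 m): east 3276 sin 223° = -2234.23, north 3276 cos 223° = -2395.91
Summing: -2234.23 m east, -2395.91 m north → (-2234, -2396).

(-2234, -2396)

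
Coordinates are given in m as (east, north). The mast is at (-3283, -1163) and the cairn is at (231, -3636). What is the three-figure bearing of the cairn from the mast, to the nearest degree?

125°

Δeast = 231 − -3283 = 3514.00; Δnorth = -3636 − -1163 = -2473.00.
Bearing = atan2(Δeast, Δnorth) mod 360° = 125.14° ≈ 125°.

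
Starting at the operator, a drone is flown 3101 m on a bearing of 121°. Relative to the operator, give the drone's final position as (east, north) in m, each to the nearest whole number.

(2658, -1597)

Leg 1 (121°, 3101 m): east 3101 sin 121° = 2658.08, north 3101 cos 121° = -1597.13
Summing: 2658.08 m east, -1597.13 m north → (2658, -1597).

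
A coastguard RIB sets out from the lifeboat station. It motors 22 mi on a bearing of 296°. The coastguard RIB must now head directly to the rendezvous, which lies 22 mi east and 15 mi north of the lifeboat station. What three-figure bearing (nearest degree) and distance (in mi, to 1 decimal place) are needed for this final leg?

083°, 42.1 mi

Leg 1 (296°, 22 mi): east 22 sin 296° = -19.77, north 22 cos 296° = 9.64
Current position: (-19.77, 9.64). Target: (22, 15). Remaining: Δeast = 41.77, Δnorth = 5.36.
Bearing = atan2(41.77, 5.36) mod 360° = 82.69°; distance = √((41.77)² + (5.36)²) = 42.115 mi.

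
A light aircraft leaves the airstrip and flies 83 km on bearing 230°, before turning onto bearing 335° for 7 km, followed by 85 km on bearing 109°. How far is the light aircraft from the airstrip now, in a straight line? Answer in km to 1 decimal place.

76.0 km

Leg 1 (230°, 83 km): east 83 sin 230° = -63.58, north 83 cos 230° = -53.35
Leg 2 (335°, 7 km): east 7 sin 335° = -2.96, north 7 cos 335° = 6.34
Leg 3 (109°, 85 km): east 85 sin 109° = 80.37, north 85 cos 109° = -27.67
Net: 13.83 east, -74.68 north. Distance = √((13.83)² + (-74.68)²) = 75.950 km.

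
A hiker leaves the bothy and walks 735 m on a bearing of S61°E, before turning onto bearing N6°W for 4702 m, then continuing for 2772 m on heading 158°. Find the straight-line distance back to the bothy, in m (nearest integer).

2116 m

Leg 1 (S61°E, 735 m): east 735 sin 119° = 642.85, north 735 cos 119° = -356.34
Leg 2 (N6°W, 4702 m): east 4702 sin 354° = -491.49, north 4702 cos 354° = 4676.24
Leg 3 (158°, 2772 m): east 2772 sin 158° = 1038.41, north 2772 cos 158° = -2570.15
Net: 1189.76 east, 1749.75 north. Distance = √((1189.76)² + (1749.75)²) = 2115.932 m.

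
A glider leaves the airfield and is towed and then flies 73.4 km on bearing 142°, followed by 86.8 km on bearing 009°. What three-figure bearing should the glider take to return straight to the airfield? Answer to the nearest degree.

245°

Leg 1 (142°, 73.4 km): east 73.4 sin 142° = 45.19, north 73.4 cos 142° = -57.84
Leg 2 (009°, 86.8 km): east 86.8 sin 9° = 13.58, north 86.8 cos 9° = 85.73
Net displacement: 58.77 east, 27.89 north. Direction back to start is (-58.77, -27.89): bearing = atan2(-58.77, -27.89) mod 360° = 244.61° ≈ 245°.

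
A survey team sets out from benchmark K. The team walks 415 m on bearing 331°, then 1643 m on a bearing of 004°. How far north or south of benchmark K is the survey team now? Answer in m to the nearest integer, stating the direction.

Leg 1 (331°, 415 m): east 415 sin 331° = -201.20, north 415 cos 331° = 362.97
Leg 2 (004°, 1643 m): east 1643 sin 4° = 114.61, north 1643 cos 4° = 1639.00
Net north component: 2001.96 m.

2002 m north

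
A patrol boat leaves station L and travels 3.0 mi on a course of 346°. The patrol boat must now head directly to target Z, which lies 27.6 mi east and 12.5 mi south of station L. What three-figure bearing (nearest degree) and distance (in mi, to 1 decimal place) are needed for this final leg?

Leg 1 (346°, 3.0 mi): east 3.0 sin 346° = -0.73, north 3.0 cos 346° = 2.91
Current position: (-0.73, 2.91). Target: (27.6, -12.5). Remaining: Δeast = 28.33, Δnorth = -15.41.
Bearing = atan2(28.33, -15.41) mod 360° = 118.55°; distance = √((28.33)² + (-15.41)²) = 32.247 mi.

119°, 32.2 mi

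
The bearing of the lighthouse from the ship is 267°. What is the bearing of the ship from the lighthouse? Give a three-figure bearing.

087°

Back-bearing = 267° − 180° = 087°.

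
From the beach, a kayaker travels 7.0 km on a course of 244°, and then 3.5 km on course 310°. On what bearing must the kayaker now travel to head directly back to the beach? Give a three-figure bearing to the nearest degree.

Leg 1 (244°, 7.0 km): east 7.0 sin 244° = -6.29, north 7.0 cos 244° = -3.07
Leg 2 (310°, 3.5 km): east 3.5 sin 310° = -2.68, north 3.5 cos 310° = 2.25
Net displacement: -8.97 east, -0.82 north. Direction back to start is (8.97, 0.82): bearing = atan2(8.97, 0.82) mod 360° = 84.79° ≈ 085°.

085°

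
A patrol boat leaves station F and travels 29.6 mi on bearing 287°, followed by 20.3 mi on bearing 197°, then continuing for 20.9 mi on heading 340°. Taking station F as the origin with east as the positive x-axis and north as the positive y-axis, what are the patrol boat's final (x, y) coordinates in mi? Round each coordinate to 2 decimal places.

Leg 1 (287°, 29.6 mi): east 29.6 sin 287° = -28.31, north 29.6 cos 287° = 8.65
Leg 2 (197°, 20.3 mi): east 20.3 sin 197° = -5.94, north 20.3 cos 197° = -19.41
Leg 3 (340°, 20.9 mi): east 20.9 sin 340° = -7.15, north 20.9 cos 340° = 19.64
Summing: -41.39 mi east, 8.88 mi north → (-41.39, 8.88).

(-41.39, 8.88)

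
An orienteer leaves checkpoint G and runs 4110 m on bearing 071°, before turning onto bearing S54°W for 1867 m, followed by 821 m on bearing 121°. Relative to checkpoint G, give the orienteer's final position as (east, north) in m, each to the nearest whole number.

Leg 1 (071°, 4110 m): east 4110 sin 71° = 3886.08, north 4110 cos 71° = 1338.09
Leg 2 (S54°W, 1867 m): east 1867 sin 234° = -1510.43, north 1867 cos 234° = -1097.40
Leg 3 (121°, 821 m): east 821 sin 121° = 703.73, north 821 cos 121° = -422.85
Summing: 3079.38 m east, -182.16 m north → (3079, -182).

(3079, -182)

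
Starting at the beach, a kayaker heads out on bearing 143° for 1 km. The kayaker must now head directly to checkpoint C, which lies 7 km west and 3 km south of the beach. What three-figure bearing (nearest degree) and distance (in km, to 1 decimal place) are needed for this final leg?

Leg 1 (143°, 1 km): east 1 sin 143° = 0.60, north 1 cos 143° = -0.80
Current position: (0.60, -0.80). Target: (-7, -3). Remaining: Δeast = -7.60, Δnorth = -2.20.
Bearing = atan2(-7.60, -2.20) mod 360° = 253.85°; distance = √((-7.60)² + (-2.20)²) = 7.914 km.

254°, 7.9 km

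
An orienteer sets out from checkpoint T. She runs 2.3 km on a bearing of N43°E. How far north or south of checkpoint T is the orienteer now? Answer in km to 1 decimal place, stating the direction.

Leg 1 (N43°E, 2.3 km): east 2.3 sin 43° = 1.57, north 2.3 cos 43° = 1.68
Net north component: 1.68 km.

1.7 km north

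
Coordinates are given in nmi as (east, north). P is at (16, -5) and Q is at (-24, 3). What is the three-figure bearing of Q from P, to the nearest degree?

281°

Δeast = -24 − 16 = -40.00; Δnorth = 3 − -5 = 8.00.
Bearing = atan2(Δeast, Δnorth) mod 360° = 281.31° ≈ 281°.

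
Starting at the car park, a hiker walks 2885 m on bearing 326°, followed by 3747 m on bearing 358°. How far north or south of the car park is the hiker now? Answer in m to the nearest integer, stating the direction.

Leg 1 (326°, 2885 m): east 2885 sin 326° = -1613.27, north 2885 cos 326° = 2391.77
Leg 2 (358°, 3747 m): east 3747 sin 358° = -130.77, north 3747 cos 358° = 3744.72
Net north component: 6136.49 m.

6136 m north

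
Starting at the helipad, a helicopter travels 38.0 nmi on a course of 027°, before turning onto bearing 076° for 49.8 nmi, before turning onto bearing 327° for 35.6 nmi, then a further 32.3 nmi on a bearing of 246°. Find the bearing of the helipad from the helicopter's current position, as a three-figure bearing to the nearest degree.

Leg 1 (027°, 38.0 nmi): east 38.0 sin 27° = 17.25, north 38.0 cos 27° = 33.86
Leg 2 (076°, 49.8 nmi): east 49.8 sin 76° = 48.32, north 49.8 cos 76° = 12.05
Leg 3 (327°, 35.6 nmi): east 35.6 sin 327° = -19.39, north 35.6 cos 327° = 29.86
Leg 4 (246°, 32.3 nmi): east 32.3 sin 246° = -29.51, north 32.3 cos 246° = -13.14
Net displacement: 16.68 east, 62.63 north. Direction back to start is (-16.68, -62.63): bearing = atan2(-16.68, -62.63) mod 360° = 194.91° ≈ 195°.

195°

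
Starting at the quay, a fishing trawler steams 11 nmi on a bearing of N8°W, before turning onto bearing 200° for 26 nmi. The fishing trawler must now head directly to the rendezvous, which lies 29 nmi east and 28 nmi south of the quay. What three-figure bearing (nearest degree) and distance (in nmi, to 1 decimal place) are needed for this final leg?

110°, 42.0 nmi

Leg 1 (N8°W, 11 nmi): east 11 sin 352° = -1.53, north 11 cos 352° = 10.89
Leg 2 (200°, 26 nmi): east 26 sin 200° = -8.89, north 26 cos 200° = -24.43
Current position: (-10.42, -13.54). Target: (29, -28). Remaining: Δeast = 39.42, Δnorth = -14.46.
Bearing = atan2(39.42, -14.46) mod 360° = 110.14°; distance = √((39.42)² + (-14.46)²) = 41.992 nmi.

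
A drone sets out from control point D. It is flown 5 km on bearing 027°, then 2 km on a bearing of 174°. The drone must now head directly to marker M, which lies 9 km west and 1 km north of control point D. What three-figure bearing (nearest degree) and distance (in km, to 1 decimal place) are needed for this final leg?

263°, 11.6 km

Leg 1 (027°, 5 km): east 5 sin 27° = 2.27, north 5 cos 27° = 4.46
Leg 2 (174°, 2 km): east 2 sin 174° = 0.21, north 2 cos 174° = -1.99
Current position: (2.48, 2.47). Target: (-9, 1). Remaining: Δeast = -11.48, Δnorth = -1.47.
Bearing = atan2(-11.48, -1.47) mod 360° = 262.72°; distance = √((-11.48)² + (-1.47)²) = 11.572 km.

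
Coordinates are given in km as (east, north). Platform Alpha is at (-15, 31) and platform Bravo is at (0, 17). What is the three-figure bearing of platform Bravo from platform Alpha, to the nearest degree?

Δeast = 0 − -15 = 15.00; Δnorth = 17 − 31 = -14.00.
Bearing = atan2(Δeast, Δnorth) mod 360° = 133.03° ≈ 133°.

133°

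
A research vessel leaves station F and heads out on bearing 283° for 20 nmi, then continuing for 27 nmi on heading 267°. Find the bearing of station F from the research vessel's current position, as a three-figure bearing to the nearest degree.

094°

Leg 1 (283°, 20 nmi): east 20 sin 283° = -19.49, north 20 cos 283° = 4.50
Leg 2 (267°, 27 nmi): east 27 sin 267° = -26.96, north 27 cos 267° = -1.41
Net displacement: -46.45 east, 3.09 north. Direction back to start is (46.45, -3.09): bearing = atan2(46.45, -3.09) mod 360° = 93.80° ≈ 094°.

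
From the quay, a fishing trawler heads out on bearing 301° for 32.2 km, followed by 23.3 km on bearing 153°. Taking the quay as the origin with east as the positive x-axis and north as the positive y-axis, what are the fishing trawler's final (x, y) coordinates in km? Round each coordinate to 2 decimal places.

(-17.02, -4.18)

Leg 1 (301°, 32.2 km): east 32.2 sin 301° = -27.60, north 32.2 cos 301° = 16.58
Leg 2 (153°, 23.3 km): east 23.3 sin 153° = 10.58, north 23.3 cos 153° = -20.76
Summing: -17.02 km east, -4.18 km north → (-17.02, -4.18).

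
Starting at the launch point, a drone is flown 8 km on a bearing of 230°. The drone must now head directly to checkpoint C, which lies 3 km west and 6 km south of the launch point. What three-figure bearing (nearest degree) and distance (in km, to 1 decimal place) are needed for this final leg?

Leg 1 (230°, 8 km): east 8 sin 230° = -6.13, north 8 cos 230° = -5.14
Current position: (-6.13, -5.14). Target: (-3, -6). Remaining: Δeast = 3.13, Δnorth = -0.86.
Bearing = atan2(3.13, -0.86) mod 360° = 105.33°; distance = √((3.13)² + (-0.86)²) = 3.244 km.

105°, 3.2 km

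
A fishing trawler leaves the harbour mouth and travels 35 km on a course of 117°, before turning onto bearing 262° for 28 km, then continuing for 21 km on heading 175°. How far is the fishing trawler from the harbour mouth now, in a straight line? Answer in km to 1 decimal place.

Leg 1 (117°, 35 km): east 35 sin 117° = 31.19, north 35 cos 117° = -15.89
Leg 2 (262°, 28 km): east 28 sin 262° = -27.73, north 28 cos 262° = -3.90
Leg 3 (175°, 21 km): east 21 sin 175° = 1.83, north 21 cos 175° = -20.92
Net: 5.29 east, -40.71 north. Distance = √((5.29)² + (-40.71)²) = 41.049 km.

41.0 km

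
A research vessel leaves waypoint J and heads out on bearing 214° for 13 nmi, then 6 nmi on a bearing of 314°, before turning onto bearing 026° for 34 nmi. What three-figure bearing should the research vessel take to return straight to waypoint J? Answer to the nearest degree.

188°

Leg 1 (214°, 13 nmi): east 13 sin 214° = -7.27, north 13 cos 214° = -10.78
Leg 2 (314°, 6 nmi): east 6 sin 314° = -4.32, north 6 cos 314° = 4.17
Leg 3 (026°, 34 nmi): east 34 sin 26° = 14.90, north 34 cos 26° = 30.56
Net displacement: 3.32 east, 23.95 north. Direction back to start is (-3.32, -23.95): bearing = atan2(-3.32, -23.95) mod 360° = 187.89° ≈ 188°.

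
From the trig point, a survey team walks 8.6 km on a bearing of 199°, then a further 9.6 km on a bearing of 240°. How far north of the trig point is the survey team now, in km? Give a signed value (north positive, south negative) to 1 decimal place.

-12.9 km

Leg 1 (199°, 8.6 km): east 8.6 sin 199° = -2.80, north 8.6 cos 199° = -8.13
Leg 2 (240°, 9.6 km): east 9.6 sin 240° = -8.31, north 9.6 cos 240° = -4.80
Net north component: -12.93 km.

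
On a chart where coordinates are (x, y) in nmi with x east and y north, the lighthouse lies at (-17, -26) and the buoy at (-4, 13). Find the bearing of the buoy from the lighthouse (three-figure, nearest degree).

Δeast = -4 − -17 = 13.00; Δnorth = 13 − -26 = 39.00.
Bearing = atan2(Δeast, Δnorth) mod 360° = 18.43° ≈ 018°.

018°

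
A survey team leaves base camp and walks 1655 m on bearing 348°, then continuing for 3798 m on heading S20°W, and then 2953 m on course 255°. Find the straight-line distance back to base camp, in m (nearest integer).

5251 m

Leg 1 (348°, 1655 m): east 1655 sin 348° = -344.09, north 1655 cos 348° = 1618.83
Leg 2 (S20°W, 3798 m): east 3798 sin 200° = -1298.99, north 3798 cos 200° = -3568.95
Leg 3 (255°, 2953 m): east 2953 sin 255° = -2852.38, north 2953 cos 255° = -764.29
Net: -4495.47 east, -2714.41 north. Distance = √((-4495.47)² + (-2714.41)²) = 5251.403 m.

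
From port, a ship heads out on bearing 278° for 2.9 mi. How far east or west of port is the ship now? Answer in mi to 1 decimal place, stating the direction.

Leg 1 (278°, 2.9 mi): east 2.9 sin 278° = -2.87, north 2.9 cos 278° = 0.40
Net east component: -2.87 mi.

2.9 mi west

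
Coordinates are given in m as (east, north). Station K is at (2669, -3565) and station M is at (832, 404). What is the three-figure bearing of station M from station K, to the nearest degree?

Δeast = 832 − 2669 = -1837.00; Δnorth = 404 − -3565 = 3969.00.
Bearing = atan2(Δeast, Δnorth) mod 360° = 335.16° ≈ 335°.

335°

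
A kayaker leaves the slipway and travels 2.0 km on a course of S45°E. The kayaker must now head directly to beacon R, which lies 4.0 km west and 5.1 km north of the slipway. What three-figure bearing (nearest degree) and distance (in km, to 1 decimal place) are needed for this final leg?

320°, 8.5 km

Leg 1 (S45°E, 2.0 km): east 2.0 sin 135° = 1.41, north 2.0 cos 135° = -1.41
Current position: (1.41, -1.41). Target: (-4.0, 5.1). Remaining: Δeast = -5.41, Δnorth = 6.51.
Bearing = atan2(-5.41, 6.51) mod 360° = 320.27°; distance = √((-5.41)² + (6.51)²) = 8.470 km.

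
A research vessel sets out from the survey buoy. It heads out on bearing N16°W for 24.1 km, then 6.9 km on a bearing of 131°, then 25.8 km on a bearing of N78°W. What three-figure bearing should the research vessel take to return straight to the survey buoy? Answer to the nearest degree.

132°

Leg 1 (N16°W, 24.1 km): east 24.1 sin 344° = -6.64, north 24.1 cos 344° = 23.17
Leg 2 (131°, 6.9 km): east 6.9 sin 131° = 5.21, north 6.9 cos 131° = -4.53
Leg 3 (N78°W, 25.8 km): east 25.8 sin 282° = -25.24, north 25.8 cos 282° = 5.36
Net displacement: -26.67 east, 24.00 north. Direction back to start is (26.67, -24.00): bearing = atan2(26.67, -24.00) mod 360° = 131.99° ≈ 132°.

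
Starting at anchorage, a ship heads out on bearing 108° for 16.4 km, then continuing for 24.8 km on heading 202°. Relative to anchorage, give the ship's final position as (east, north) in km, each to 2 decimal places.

Leg 1 (108°, 16.4 km): east 16.4 sin 108° = 15.60, north 16.4 cos 108° = -5.07
Leg 2 (202°, 24.8 km): east 24.8 sin 202° = -9.29, north 24.8 cos 202° = -22.99
Summing: 6.31 km east, -28.06 km north → (6.31, -28.06).

(6.31, -28.06)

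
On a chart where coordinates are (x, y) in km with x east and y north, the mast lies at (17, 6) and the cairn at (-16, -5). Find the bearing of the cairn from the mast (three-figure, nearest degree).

252°

Δeast = -16 − 17 = -33.00; Δnorth = -5 − 6 = -11.00.
Bearing = atan2(Δeast, Δnorth) mod 360° = 251.57° ≈ 252°.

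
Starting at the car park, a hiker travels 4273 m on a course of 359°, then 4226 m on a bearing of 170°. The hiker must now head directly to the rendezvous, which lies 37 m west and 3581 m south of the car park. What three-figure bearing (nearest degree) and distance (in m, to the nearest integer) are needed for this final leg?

Leg 1 (359°, 4273 m): east 4273 sin 359° = -74.57, north 4273 cos 359° = 4272.35
Leg 2 (170°, 4226 m): east 4226 sin 170° = 733.84, north 4226 cos 170° = -4161.80
Current position: (659.26, 110.55). Target: (-37, -3581). Remaining: Δeast = -696.26, Δnorth = -3691.55.
Bearing = atan2(-696.26, -3691.55) mod 360° = 190.68°; distance = √((-696.26)² + (-3691.55)²) = 3756.639 m.

191°, 3757 m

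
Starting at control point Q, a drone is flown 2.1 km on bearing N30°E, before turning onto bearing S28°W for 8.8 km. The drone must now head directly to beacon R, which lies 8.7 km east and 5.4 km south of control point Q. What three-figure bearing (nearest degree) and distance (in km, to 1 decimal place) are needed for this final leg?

087°, 11.8 km

Leg 1 (N30°E, 2.1 km): east 2.1 sin 30° = 1.05, north 2.1 cos 30° = 1.82
Leg 2 (S28°W, 8.8 km): east 8.8 sin 208° = -4.13, north 8.8 cos 208° = -7.77
Current position: (-3.08, -5.95). Target: (8.7, -5.4). Remaining: Δeast = 11.78, Δnorth = 0.55.
Bearing = atan2(11.78, 0.55) mod 360° = 87.32°; distance = √((11.78)² + (0.55)²) = 11.794 km.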